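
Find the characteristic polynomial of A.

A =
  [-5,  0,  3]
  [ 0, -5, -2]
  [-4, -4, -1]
x^3 + 11*x^2 + 39*x + 45

Expanding det(x·I − A) (e.g. by cofactor expansion or by noting that A is similar to its Jordan form J, which has the same characteristic polynomial as A) gives
  χ_A(x) = x^3 + 11*x^2 + 39*x + 45
which factors as (x + 3)^2*(x + 5). The eigenvalues (with algebraic multiplicities) are λ = -5 with multiplicity 1, λ = -3 with multiplicity 2.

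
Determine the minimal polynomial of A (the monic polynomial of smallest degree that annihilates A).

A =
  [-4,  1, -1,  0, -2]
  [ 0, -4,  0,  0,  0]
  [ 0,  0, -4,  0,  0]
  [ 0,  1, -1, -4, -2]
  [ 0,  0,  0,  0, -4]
x^2 + 8*x + 16

The characteristic polynomial is χ_A(x) = (x + 4)^5, so the eigenvalues are known. The minimal polynomial is
  m_A(x) = Π_λ (x − λ)^{k_λ}
where k_λ is the size of the *largest* Jordan block for λ (equivalently, the smallest k with (A − λI)^k v = 0 for every generalised eigenvector v of λ).

  λ = -4: largest Jordan block has size 2, contributing (x + 4)^2

So m_A(x) = (x + 4)^2 = x^2 + 8*x + 16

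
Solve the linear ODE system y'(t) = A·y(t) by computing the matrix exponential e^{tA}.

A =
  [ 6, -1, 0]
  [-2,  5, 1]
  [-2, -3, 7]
e^{tA} =
  [t^2*exp(6*t) + exp(6*t), t^2*exp(6*t)/2 - t*exp(6*t), -t^2*exp(6*t)/2]
  [-2*t*exp(6*t), -t*exp(6*t) + exp(6*t), t*exp(6*t)]
  [2*t^2*exp(6*t) - 2*t*exp(6*t), t^2*exp(6*t) - 3*t*exp(6*t), -t^2*exp(6*t) + t*exp(6*t) + exp(6*t)]

Strategy: write A = P · J · P⁻¹ where J is a Jordan canonical form, so e^{tA} = P · e^{tJ} · P⁻¹, and e^{tJ} can be computed block-by-block.

A has Jordan form
J =
  [6, 1, 0]
  [0, 6, 1]
  [0, 0, 6]
(up to reordering of blocks).

Per-block formulas:
  For a 3×3 Jordan block J_3(6): exp(t · J_3(6)) = e^(6t)·(I + t·N + (t^2/2)·N^2), where N is the 3×3 nilpotent shift.

After assembling e^{tJ} and conjugating by P, we get:

e^{tA} =
  [t^2*exp(6*t) + exp(6*t), t^2*exp(6*t)/2 - t*exp(6*t), -t^2*exp(6*t)/2]
  [-2*t*exp(6*t), -t*exp(6*t) + exp(6*t), t*exp(6*t)]
  [2*t^2*exp(6*t) - 2*t*exp(6*t), t^2*exp(6*t) - 3*t*exp(6*t), -t^2*exp(6*t) + t*exp(6*t) + exp(6*t)]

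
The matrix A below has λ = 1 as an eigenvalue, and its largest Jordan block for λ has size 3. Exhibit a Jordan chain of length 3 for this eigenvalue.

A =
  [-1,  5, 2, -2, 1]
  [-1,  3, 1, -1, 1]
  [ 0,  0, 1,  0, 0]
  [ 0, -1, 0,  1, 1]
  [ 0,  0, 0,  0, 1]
A Jordan chain for λ = 1 of length 3:
v_1 = (-1, 0, 0, 1, 0)ᵀ
v_2 = (-2, -1, 0, 0, 0)ᵀ
v_3 = (1, 0, 0, 0, 0)ᵀ

Let N = A − (1)·I. We want v_3 with N^3 v_3 = 0 but N^2 v_3 ≠ 0; then v_{j-1} := N · v_j for j = 3, …, 2.

Pick v_3 = (1, 0, 0, 0, 0)ᵀ.
Then v_2 = N · v_3 = (-2, -1, 0, 0, 0)ᵀ.
Then v_1 = N · v_2 = (-1, 0, 0, 1, 0)ᵀ.

Sanity check: (A − (1)·I) v_1 = (0, 0, 0, 0, 0)ᵀ = 0. ✓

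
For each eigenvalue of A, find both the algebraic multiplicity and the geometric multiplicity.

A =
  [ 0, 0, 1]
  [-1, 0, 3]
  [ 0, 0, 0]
λ = 0: alg = 3, geom = 1

Step 1 — factor the characteristic polynomial to read off the algebraic multiplicities:
  χ_A(x) = x^3

Step 2 — compute geometric multiplicities via the rank-nullity identity g(λ) = n − rank(A − λI):
  rank(A − (0)·I) = 2, so dim ker(A − (0)·I) = n − 2 = 1

Summary:
  λ = 0: algebraic multiplicity = 3, geometric multiplicity = 1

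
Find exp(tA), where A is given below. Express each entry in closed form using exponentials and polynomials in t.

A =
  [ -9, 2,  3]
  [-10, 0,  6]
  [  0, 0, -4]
e^{tA} =
  [-4*exp(-4*t) + 5*exp(-5*t), 2*exp(-4*t) - 2*exp(-5*t), 3*exp(-4*t) - 3*exp(-5*t)]
  [-10*exp(-4*t) + 10*exp(-5*t), 5*exp(-4*t) - 4*exp(-5*t), 6*exp(-4*t) - 6*exp(-5*t)]
  [0, 0, exp(-4*t)]

Strategy: write A = P · J · P⁻¹ where J is a Jordan canonical form, so e^{tA} = P · e^{tJ} · P⁻¹, and e^{tJ} can be computed block-by-block.

A has Jordan form
J =
  [-5,  0,  0]
  [ 0, -4,  0]
  [ 0,  0, -4]
(up to reordering of blocks).

Per-block formulas:
  For a 1×1 block at λ = -4: exp(t · [-4]) = [e^(-4t)].
  For a 1×1 block at λ = -5: exp(t · [-5]) = [e^(-5t)].

After assembling e^{tJ} and conjugating by P, we get:

e^{tA} =
  [-4*exp(-4*t) + 5*exp(-5*t), 2*exp(-4*t) - 2*exp(-5*t), 3*exp(-4*t) - 3*exp(-5*t)]
  [-10*exp(-4*t) + 10*exp(-5*t), 5*exp(-4*t) - 4*exp(-5*t), 6*exp(-4*t) - 6*exp(-5*t)]
  [0, 0, exp(-4*t)]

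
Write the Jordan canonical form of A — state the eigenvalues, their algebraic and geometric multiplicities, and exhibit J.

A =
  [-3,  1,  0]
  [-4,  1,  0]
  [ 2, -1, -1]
J_2(-1) ⊕ J_1(-1)

The characteristic polynomial is
  det(x·I − A) = x^3 + 3*x^2 + 3*x + 1 = (x + 1)^3

Eigenvalues and multiplicities (the geometric multiplicity of λ is n − rank(A − λI), which equals the number of Jordan blocks for λ):
  λ = -1: algebraic multiplicity = 3, geometric multiplicity = 2

Determining the block sizes for each eigenvalue:
  λ = -1: 2 blocks summing to 3 forces exactly one block of size 2 and the rest size 1 → block sizes [2, 1]

Assembling the blocks gives a Jordan form
J =
  [-1,  1,  0]
  [ 0, -1,  0]
  [ 0,  0, -1]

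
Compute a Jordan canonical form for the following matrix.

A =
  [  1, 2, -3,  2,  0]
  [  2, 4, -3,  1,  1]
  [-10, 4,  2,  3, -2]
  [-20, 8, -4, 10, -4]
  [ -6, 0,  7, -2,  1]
J_1(3) ⊕ J_1(3) ⊕ J_2(4) ⊕ J_1(4)

The characteristic polynomial is
  det(x·I − A) = x^5 - 18*x^4 + 129*x^3 - 460*x^2 + 816*x - 576 = (x - 4)^3*(x - 3)^2

Eigenvalues and multiplicities (the geometric multiplicity of λ is n − rank(A − λI), which equals the number of Jordan blocks for λ):
  λ = 3: algebraic multiplicity = 2, geometric multiplicity = 2
  λ = 4: algebraic multiplicity = 3, geometric multiplicity = 2

Determining the block sizes for each eigenvalue:
  λ = 3: gm = am = 2, so every block has size 1 → block sizes [1, 1]
  λ = 4: 2 blocks summing to 3 forces exactly one block of size 2 and the rest size 1 → block sizes [2, 1]

Assembling the blocks gives a Jordan form
J =
  [3, 0, 0, 0, 0]
  [0, 3, 0, 0, 0]
  [0, 0, 4, 1, 0]
  [0, 0, 0, 4, 0]
  [0, 0, 0, 0, 4]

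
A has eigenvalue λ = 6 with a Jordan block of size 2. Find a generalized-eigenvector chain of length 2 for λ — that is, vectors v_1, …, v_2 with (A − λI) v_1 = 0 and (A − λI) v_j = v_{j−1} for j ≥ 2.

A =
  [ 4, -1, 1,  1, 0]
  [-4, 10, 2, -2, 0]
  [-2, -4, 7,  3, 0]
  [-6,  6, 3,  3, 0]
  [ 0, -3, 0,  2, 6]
A Jordan chain for λ = 6 of length 2:
v_1 = (-2, -4, -2, -6, 0)ᵀ
v_2 = (1, 0, 0, 0, 0)ᵀ

Let N = A − (6)·I. We want v_2 with N^2 v_2 = 0 but N^1 v_2 ≠ 0; then v_{j-1} := N · v_j for j = 2, …, 2.

Pick v_2 = (1, 0, 0, 0, 0)ᵀ.
Then v_1 = N · v_2 = (-2, -4, -2, -6, 0)ᵀ.

Sanity check: (A − (6)·I) v_1 = (0, 0, 0, 0, 0)ᵀ = 0. ✓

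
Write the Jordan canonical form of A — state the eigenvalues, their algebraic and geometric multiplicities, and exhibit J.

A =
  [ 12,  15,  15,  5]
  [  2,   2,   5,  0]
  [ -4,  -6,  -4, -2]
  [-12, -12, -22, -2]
J_3(2) ⊕ J_1(2)

The characteristic polynomial is
  det(x·I − A) = x^4 - 8*x^3 + 24*x^2 - 32*x + 16 = (x - 2)^4

Eigenvalues and multiplicities (the geometric multiplicity of λ is n − rank(A − λI), which equals the number of Jordan blocks for λ):
  λ = 2: algebraic multiplicity = 4, geometric multiplicity = 2

Determining the block sizes for each eigenvalue:
  λ = 2: with am = 4 and gm = 2, the partition is not yet determined (e.g. several partitions of 4 into 2 parts exist). Let N = A − (2)·I. Computing rank(N^1) = 2, rank(N^2) = 1, rank(N^3) = 0; the number of blocks of size ≥ j is rank(N^{j−1}) − rank(N^j), giving [2, 1, 1]. So we have 1 block(s) of size 3, 1 block(s) of size 1 → block sizes [3, 1]

Assembling the blocks gives a Jordan form
J =
  [2, 1, 0, 0]
  [0, 2, 1, 0]
  [0, 0, 2, 0]
  [0, 0, 0, 2]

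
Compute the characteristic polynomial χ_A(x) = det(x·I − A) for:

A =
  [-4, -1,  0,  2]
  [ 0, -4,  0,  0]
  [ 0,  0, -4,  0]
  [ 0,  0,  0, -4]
x^4 + 16*x^3 + 96*x^2 + 256*x + 256

Expanding det(x·I − A) (e.g. by cofactor expansion or by noting that A is similar to its Jordan form J, which has the same characteristic polynomial as A) gives
  χ_A(x) = x^4 + 16*x^3 + 96*x^2 + 256*x + 256
which factors as (x + 4)^4. The eigenvalues (with algebraic multiplicities) are λ = -4 with multiplicity 4.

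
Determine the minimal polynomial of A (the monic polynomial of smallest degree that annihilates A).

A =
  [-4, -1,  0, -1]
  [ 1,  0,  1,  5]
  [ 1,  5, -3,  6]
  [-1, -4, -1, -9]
x^2 + 8*x + 16

The characteristic polynomial is χ_A(x) = (x + 4)^4, so the eigenvalues are known. The minimal polynomial is
  m_A(x) = Π_λ (x − λ)^{k_λ}
where k_λ is the size of the *largest* Jordan block for λ (equivalently, the smallest k with (A − λI)^k v = 0 for every generalised eigenvector v of λ).

  λ = -4: largest Jordan block has size 2, contributing (x + 4)^2

So m_A(x) = (x + 4)^2 = x^2 + 8*x + 16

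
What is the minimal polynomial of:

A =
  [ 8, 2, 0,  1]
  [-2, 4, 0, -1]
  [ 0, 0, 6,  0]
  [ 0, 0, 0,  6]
x^2 - 12*x + 36

The characteristic polynomial is χ_A(x) = (x - 6)^4, so the eigenvalues are known. The minimal polynomial is
  m_A(x) = Π_λ (x − λ)^{k_λ}
where k_λ is the size of the *largest* Jordan block for λ (equivalently, the smallest k with (A − λI)^k v = 0 for every generalised eigenvector v of λ).

  λ = 6: largest Jordan block has size 2, contributing (x − 6)^2

So m_A(x) = (x - 6)^2 = x^2 - 12*x + 36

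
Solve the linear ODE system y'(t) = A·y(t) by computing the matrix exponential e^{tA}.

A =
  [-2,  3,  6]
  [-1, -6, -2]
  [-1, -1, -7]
e^{tA} =
  [3*t*exp(-5*t) + exp(-5*t), 3*t*exp(-5*t), 6*t*exp(-5*t)]
  [-t*exp(-5*t), -t*exp(-5*t) + exp(-5*t), -2*t*exp(-5*t)]
  [-t*exp(-5*t), -t*exp(-5*t), -2*t*exp(-5*t) + exp(-5*t)]

Strategy: write A = P · J · P⁻¹ where J is a Jordan canonical form, so e^{tA} = P · e^{tJ} · P⁻¹, and e^{tJ} can be computed block-by-block.

A has Jordan form
J =
  [-5,  1,  0]
  [ 0, -5,  0]
  [ 0,  0, -5]
(up to reordering of blocks).

Per-block formulas:
  For a 2×2 Jordan block J_2(-5): exp(t · J_2(-5)) = e^(-5t)·(I + t·N), where N is the 2×2 nilpotent shift.
  For a 1×1 block at λ = -5: exp(t · [-5]) = [e^(-5t)].

After assembling e^{tJ} and conjugating by P, we get:

e^{tA} =
  [3*t*exp(-5*t) + exp(-5*t), 3*t*exp(-5*t), 6*t*exp(-5*t)]
  [-t*exp(-5*t), -t*exp(-5*t) + exp(-5*t), -2*t*exp(-5*t)]
  [-t*exp(-5*t), -t*exp(-5*t), -2*t*exp(-5*t) + exp(-5*t)]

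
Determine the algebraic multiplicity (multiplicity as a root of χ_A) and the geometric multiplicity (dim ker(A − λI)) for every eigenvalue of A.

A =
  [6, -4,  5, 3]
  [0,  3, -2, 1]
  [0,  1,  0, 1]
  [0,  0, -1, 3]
λ = 2: alg = 3, geom = 1; λ = 6: alg = 1, geom = 1

Step 1 — factor the characteristic polynomial to read off the algebraic multiplicities:
  χ_A(x) = (x - 6)*(x - 2)^3

Step 2 — compute geometric multiplicities via the rank-nullity identity g(λ) = n − rank(A − λI):
  rank(A − (2)·I) = 3, so dim ker(A − (2)·I) = n − 3 = 1
  rank(A − (6)·I) = 3, so dim ker(A − (6)·I) = n − 3 = 1

Summary:
  λ = 2: algebraic multiplicity = 3, geometric multiplicity = 1
  λ = 6: algebraic multiplicity = 1, geometric multiplicity = 1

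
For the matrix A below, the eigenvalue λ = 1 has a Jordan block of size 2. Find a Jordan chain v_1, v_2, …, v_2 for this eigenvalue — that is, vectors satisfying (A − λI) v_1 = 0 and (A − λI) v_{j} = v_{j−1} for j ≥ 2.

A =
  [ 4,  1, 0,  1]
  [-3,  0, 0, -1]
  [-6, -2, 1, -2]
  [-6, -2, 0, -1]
A Jordan chain for λ = 1 of length 2:
v_1 = (3, -3, -6, -6)ᵀ
v_2 = (1, 0, 0, 0)ᵀ

Let N = A − (1)·I. We want v_2 with N^2 v_2 = 0 but N^1 v_2 ≠ 0; then v_{j-1} := N · v_j for j = 2, …, 2.

Pick v_2 = (1, 0, 0, 0)ᵀ.
Then v_1 = N · v_2 = (3, -3, -6, -6)ᵀ.

Sanity check: (A − (1)·I) v_1 = (0, 0, 0, 0)ᵀ = 0. ✓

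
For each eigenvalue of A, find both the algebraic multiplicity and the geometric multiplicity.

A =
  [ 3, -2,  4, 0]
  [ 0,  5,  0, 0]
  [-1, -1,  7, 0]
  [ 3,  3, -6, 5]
λ = 5: alg = 4, geom = 3

Step 1 — factor the characteristic polynomial to read off the algebraic multiplicities:
  χ_A(x) = (x - 5)^4

Step 2 — compute geometric multiplicities via the rank-nullity identity g(λ) = n − rank(A − λI):
  rank(A − (5)·I) = 1, so dim ker(A − (5)·I) = n − 1 = 3

Summary:
  λ = 5: algebraic multiplicity = 4, geometric multiplicity = 3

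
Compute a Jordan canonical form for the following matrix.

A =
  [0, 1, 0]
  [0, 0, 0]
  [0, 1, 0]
J_2(0) ⊕ J_1(0)

The characteristic polynomial is
  det(x·I − A) = x^3

Eigenvalues and multiplicities (the geometric multiplicity of λ is n − rank(A − λI), which equals the number of Jordan blocks for λ):
  λ = 0: algebraic multiplicity = 3, geometric multiplicity = 2

Determining the block sizes for each eigenvalue:
  λ = 0: 2 blocks summing to 3 forces exactly one block of size 2 and the rest size 1 → block sizes [2, 1]

Assembling the blocks gives a Jordan form
J =
  [0, 1, 0]
  [0, 0, 0]
  [0, 0, 0]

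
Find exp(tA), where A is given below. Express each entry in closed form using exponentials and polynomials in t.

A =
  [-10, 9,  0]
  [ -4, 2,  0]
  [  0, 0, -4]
e^{tA} =
  [-6*t*exp(-4*t) + exp(-4*t), 9*t*exp(-4*t), 0]
  [-4*t*exp(-4*t), 6*t*exp(-4*t) + exp(-4*t), 0]
  [0, 0, exp(-4*t)]

Strategy: write A = P · J · P⁻¹ where J is a Jordan canonical form, so e^{tA} = P · e^{tJ} · P⁻¹, and e^{tJ} can be computed block-by-block.

A has Jordan form
J =
  [-4,  1,  0]
  [ 0, -4,  0]
  [ 0,  0, -4]
(up to reordering of blocks).

Per-block formulas:
  For a 1×1 block at λ = -4: exp(t · [-4]) = [e^(-4t)].
  For a 2×2 Jordan block J_2(-4): exp(t · J_2(-4)) = e^(-4t)·(I + t·N), where N is the 2×2 nilpotent shift.

After assembling e^{tJ} and conjugating by P, we get:

e^{tA} =
  [-6*t*exp(-4*t) + exp(-4*t), 9*t*exp(-4*t), 0]
  [-4*t*exp(-4*t), 6*t*exp(-4*t) + exp(-4*t), 0]
  [0, 0, exp(-4*t)]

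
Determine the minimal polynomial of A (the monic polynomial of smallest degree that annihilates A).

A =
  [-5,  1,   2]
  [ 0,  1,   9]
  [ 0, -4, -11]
x^3 + 15*x^2 + 75*x + 125

The characteristic polynomial is χ_A(x) = (x + 5)^3, so the eigenvalues are known. The minimal polynomial is
  m_A(x) = Π_λ (x − λ)^{k_λ}
where k_λ is the size of the *largest* Jordan block for λ (equivalently, the smallest k with (A − λI)^k v = 0 for every generalised eigenvector v of λ).

  λ = -5: largest Jordan block has size 3, contributing (x + 5)^3

So m_A(x) = (x + 5)^3 = x^3 + 15*x^2 + 75*x + 125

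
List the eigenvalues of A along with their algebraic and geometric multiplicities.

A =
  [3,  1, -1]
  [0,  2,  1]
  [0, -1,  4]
λ = 3: alg = 3, geom = 2

Step 1 — factor the characteristic polynomial to read off the algebraic multiplicities:
  χ_A(x) = (x - 3)^3

Step 2 — compute geometric multiplicities via the rank-nullity identity g(λ) = n − rank(A − λI):
  rank(A − (3)·I) = 1, so dim ker(A − (3)·I) = n − 1 = 2

Summary:
  λ = 3: algebraic multiplicity = 3, geometric multiplicity = 2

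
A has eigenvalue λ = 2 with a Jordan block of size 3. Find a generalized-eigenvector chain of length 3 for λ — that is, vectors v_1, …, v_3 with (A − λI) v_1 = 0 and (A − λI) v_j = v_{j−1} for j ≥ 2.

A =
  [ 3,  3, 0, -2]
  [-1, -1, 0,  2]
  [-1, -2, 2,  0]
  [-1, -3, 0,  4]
A Jordan chain for λ = 2 of length 3:
v_1 = (0, 0, 1, 0)ᵀ
v_2 = (1, -1, -1, -1)ᵀ
v_3 = (1, 0, 0, 0)ᵀ

Let N = A − (2)·I. We want v_3 with N^3 v_3 = 0 but N^2 v_3 ≠ 0; then v_{j-1} := N · v_j for j = 3, …, 2.

Pick v_3 = (1, 0, 0, 0)ᵀ.
Then v_2 = N · v_3 = (1, -1, -1, -1)ᵀ.
Then v_1 = N · v_2 = (0, 0, 1, 0)ᵀ.

Sanity check: (A − (2)·I) v_1 = (0, 0, 0, 0)ᵀ = 0. ✓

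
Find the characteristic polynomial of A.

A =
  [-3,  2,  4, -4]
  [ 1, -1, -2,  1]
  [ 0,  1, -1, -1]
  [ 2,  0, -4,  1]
x^4 + 4*x^3 + 6*x^2 + 4*x + 1

Expanding det(x·I − A) (e.g. by cofactor expansion or by noting that A is similar to its Jordan form J, which has the same characteristic polynomial as A) gives
  χ_A(x) = x^4 + 4*x^3 + 6*x^2 + 4*x + 1
which factors as (x + 1)^4. The eigenvalues (with algebraic multiplicities) are λ = -1 with multiplicity 4.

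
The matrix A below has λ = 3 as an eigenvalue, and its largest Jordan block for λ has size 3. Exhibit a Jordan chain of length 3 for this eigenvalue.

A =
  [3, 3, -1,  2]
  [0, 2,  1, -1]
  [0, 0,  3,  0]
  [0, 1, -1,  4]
A Jordan chain for λ = 3 of length 3:
v_1 = (-1, 0, 0, 0)ᵀ
v_2 = (3, -1, 0, 1)ᵀ
v_3 = (0, 1, 0, 0)ᵀ

Let N = A − (3)·I. We want v_3 with N^3 v_3 = 0 but N^2 v_3 ≠ 0; then v_{j-1} := N · v_j for j = 3, …, 2.

Pick v_3 = (0, 1, 0, 0)ᵀ.
Then v_2 = N · v_3 = (3, -1, 0, 1)ᵀ.
Then v_1 = N · v_2 = (-1, 0, 0, 0)ᵀ.

Sanity check: (A − (3)·I) v_1 = (0, 0, 0, 0)ᵀ = 0. ✓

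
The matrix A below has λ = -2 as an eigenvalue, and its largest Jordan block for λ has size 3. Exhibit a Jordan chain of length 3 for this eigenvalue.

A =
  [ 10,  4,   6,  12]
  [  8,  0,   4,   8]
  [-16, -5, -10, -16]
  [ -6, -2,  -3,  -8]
A Jordan chain for λ = -2 of length 3:
v_1 = (8, 0, -8, -4)ᵀ
v_2 = (12, 8, -16, -6)ᵀ
v_3 = (1, 0, 0, 0)ᵀ

Let N = A − (-2)·I. We want v_3 with N^3 v_3 = 0 but N^2 v_3 ≠ 0; then v_{j-1} := N · v_j for j = 3, …, 2.

Pick v_3 = (1, 0, 0, 0)ᵀ.
Then v_2 = N · v_3 = (12, 8, -16, -6)ᵀ.
Then v_1 = N · v_2 = (8, 0, -8, -4)ᵀ.

Sanity check: (A − (-2)·I) v_1 = (0, 0, 0, 0)ᵀ = 0. ✓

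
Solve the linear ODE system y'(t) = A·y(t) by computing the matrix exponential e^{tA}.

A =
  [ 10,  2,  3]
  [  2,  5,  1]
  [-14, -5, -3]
e^{tA} =
  [-t^2*exp(4*t) + 6*t*exp(4*t) + exp(4*t), -t^2*exp(4*t)/2 + 2*t*exp(4*t), -t^2*exp(4*t)/2 + 3*t*exp(4*t)]
  [2*t*exp(4*t), t*exp(4*t) + exp(4*t), t*exp(4*t)]
  [2*t^2*exp(4*t) - 14*t*exp(4*t), t^2*exp(4*t) - 5*t*exp(4*t), t^2*exp(4*t) - 7*t*exp(4*t) + exp(4*t)]

Strategy: write A = P · J · P⁻¹ where J is a Jordan canonical form, so e^{tA} = P · e^{tJ} · P⁻¹, and e^{tJ} can be computed block-by-block.

A has Jordan form
J =
  [4, 1, 0]
  [0, 4, 1]
  [0, 0, 4]
(up to reordering of blocks).

Per-block formulas:
  For a 3×3 Jordan block J_3(4): exp(t · J_3(4)) = e^(4t)·(I + t·N + (t^2/2)·N^2), where N is the 3×3 nilpotent shift.

After assembling e^{tJ} and conjugating by P, we get:

e^{tA} =
  [-t^2*exp(4*t) + 6*t*exp(4*t) + exp(4*t), -t^2*exp(4*t)/2 + 2*t*exp(4*t), -t^2*exp(4*t)/2 + 3*t*exp(4*t)]
  [2*t*exp(4*t), t*exp(4*t) + exp(4*t), t*exp(4*t)]
  [2*t^2*exp(4*t) - 14*t*exp(4*t), t^2*exp(4*t) - 5*t*exp(4*t), t^2*exp(4*t) - 7*t*exp(4*t) + exp(4*t)]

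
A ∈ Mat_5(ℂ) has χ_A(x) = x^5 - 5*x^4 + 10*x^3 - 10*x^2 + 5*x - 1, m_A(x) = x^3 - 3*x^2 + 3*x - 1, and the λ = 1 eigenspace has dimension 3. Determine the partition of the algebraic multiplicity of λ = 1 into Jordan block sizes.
Block sizes for λ = 1: [3, 1, 1]

Step 1 — from the characteristic polynomial, algebraic multiplicity of λ = 1 is 5. From dim ker(A − (1)·I) = 3, there are exactly 3 Jordan blocks for λ = 1.
Step 2 — from the minimal polynomial, the factor (x − 1)^3 tells us the largest block for λ = 1 has size 3.
Step 3 — with total size 5, 3 blocks, and largest block 3, the block sizes (in nonincreasing order) are [3, 1, 1].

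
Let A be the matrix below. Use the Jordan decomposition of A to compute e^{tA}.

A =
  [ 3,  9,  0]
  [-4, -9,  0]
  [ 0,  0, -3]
e^{tA} =
  [6*t*exp(-3*t) + exp(-3*t), 9*t*exp(-3*t), 0]
  [-4*t*exp(-3*t), -6*t*exp(-3*t) + exp(-3*t), 0]
  [0, 0, exp(-3*t)]

Strategy: write A = P · J · P⁻¹ where J is a Jordan canonical form, so e^{tA} = P · e^{tJ} · P⁻¹, and e^{tJ} can be computed block-by-block.

A has Jordan form
J =
  [-3,  1,  0]
  [ 0, -3,  0]
  [ 0,  0, -3]
(up to reordering of blocks).

Per-block formulas:
  For a 1×1 block at λ = -3: exp(t · [-3]) = [e^(-3t)].
  For a 2×2 Jordan block J_2(-3): exp(t · J_2(-3)) = e^(-3t)·(I + t·N), where N is the 2×2 nilpotent shift.

After assembling e^{tJ} and conjugating by P, we get:

e^{tA} =
  [6*t*exp(-3*t) + exp(-3*t), 9*t*exp(-3*t), 0]
  [-4*t*exp(-3*t), -6*t*exp(-3*t) + exp(-3*t), 0]
  [0, 0, exp(-3*t)]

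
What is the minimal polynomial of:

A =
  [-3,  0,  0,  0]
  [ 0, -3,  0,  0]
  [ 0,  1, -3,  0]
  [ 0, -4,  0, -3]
x^2 + 6*x + 9

The characteristic polynomial is χ_A(x) = (x + 3)^4, so the eigenvalues are known. The minimal polynomial is
  m_A(x) = Π_λ (x − λ)^{k_λ}
where k_λ is the size of the *largest* Jordan block for λ (equivalently, the smallest k with (A − λI)^k v = 0 for every generalised eigenvector v of λ).

  λ = -3: largest Jordan block has size 2, contributing (x + 3)^2

So m_A(x) = (x + 3)^2 = x^2 + 6*x + 9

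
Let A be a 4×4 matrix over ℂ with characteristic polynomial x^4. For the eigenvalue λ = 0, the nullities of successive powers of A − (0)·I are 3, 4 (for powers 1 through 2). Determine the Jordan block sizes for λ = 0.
Block sizes for λ = 0: [2, 1, 1]

From the dimensions of kernels of powers, the number of Jordan blocks of size at least j is d_j − d_{j−1} where d_j = dim ker(N^j) (with d_0 = 0). Computing the differences gives [3, 1].
The number of blocks of size exactly k is (#blocks of size ≥ k) − (#blocks of size ≥ k + 1), so the partition is: 2 block(s) of size 1, 1 block(s) of size 2.
In nonincreasing order the block sizes are [2, 1, 1].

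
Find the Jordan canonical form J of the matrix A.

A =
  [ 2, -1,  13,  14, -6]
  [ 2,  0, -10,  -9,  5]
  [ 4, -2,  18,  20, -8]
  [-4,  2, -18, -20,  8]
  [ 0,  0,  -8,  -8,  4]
J_3(0) ⊕ J_1(0) ⊕ J_1(4)

The characteristic polynomial is
  det(x·I − A) = x^5 - 4*x^4 = x^4*(x - 4)

Eigenvalues and multiplicities (the geometric multiplicity of λ is n − rank(A − λI), which equals the number of Jordan blocks for λ):
  λ = 0: algebraic multiplicity = 4, geometric multiplicity = 2
  λ = 4: algebraic multiplicity = 1, geometric multiplicity = 1

Determining the block sizes for each eigenvalue:
  λ = 0: with am = 4 and gm = 2, the partition is not yet determined (e.g. several partitions of 4 into 2 parts exist). Let N = A − (0)·I. Computing rank(N^1) = 3, rank(N^2) = 2, rank(N^3) = 1; the number of blocks of size ≥ j is rank(N^{j−1}) − rank(N^j), giving [2, 1, 1]. So we have 1 block(s) of size 3, 1 block(s) of size 1 → block sizes [3, 1]
  λ = 4: one block (gm = 1), so the single block has size am = 1 → block sizes [1]

Assembling the blocks gives a Jordan form
J =
  [0, 1, 0, 0, 0]
  [0, 0, 1, 0, 0]
  [0, 0, 0, 0, 0]
  [0, 0, 0, 0, 0]
  [0, 0, 0, 0, 4]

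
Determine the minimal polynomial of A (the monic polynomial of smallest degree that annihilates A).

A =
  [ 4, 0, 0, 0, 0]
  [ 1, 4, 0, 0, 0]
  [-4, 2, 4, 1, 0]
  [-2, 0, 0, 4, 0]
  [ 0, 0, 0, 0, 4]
x^2 - 8*x + 16

The characteristic polynomial is χ_A(x) = (x - 4)^5, so the eigenvalues are known. The minimal polynomial is
  m_A(x) = Π_λ (x − λ)^{k_λ}
where k_λ is the size of the *largest* Jordan block for λ (equivalently, the smallest k with (A − λI)^k v = 0 for every generalised eigenvector v of λ).

  λ = 4: largest Jordan block has size 2, contributing (x − 4)^2

So m_A(x) = (x - 4)^2 = x^2 - 8*x + 16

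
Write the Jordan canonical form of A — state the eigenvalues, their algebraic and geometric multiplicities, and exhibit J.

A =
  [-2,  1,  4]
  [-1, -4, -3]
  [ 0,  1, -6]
J_3(-4)

The characteristic polynomial is
  det(x·I − A) = x^3 + 12*x^2 + 48*x + 64 = (x + 4)^3

Eigenvalues and multiplicities (the geometric multiplicity of λ is n − rank(A − λI), which equals the number of Jordan blocks for λ):
  λ = -4: algebraic multiplicity = 3, geometric multiplicity = 1

Determining the block sizes for each eigenvalue:
  λ = -4: one block (gm = 1), so the single block has size am = 3 → block sizes [3]

Assembling the blocks gives a Jordan form
J =
  [-4,  1,  0]
  [ 0, -4,  1]
  [ 0,  0, -4]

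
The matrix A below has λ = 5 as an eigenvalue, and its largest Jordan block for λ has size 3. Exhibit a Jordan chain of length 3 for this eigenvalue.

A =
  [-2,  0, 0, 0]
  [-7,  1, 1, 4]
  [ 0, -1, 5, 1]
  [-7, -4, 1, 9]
A Jordan chain for λ = 5 of length 3:
v_1 = (0, -1, 0, -1)ᵀ
v_2 = (0, -4, -1, -4)ᵀ
v_3 = (0, 1, 0, 0)ᵀ

Let N = A − (5)·I. We want v_3 with N^3 v_3 = 0 but N^2 v_3 ≠ 0; then v_{j-1} := N · v_j for j = 3, …, 2.

Pick v_3 = (0, 1, 0, 0)ᵀ.
Then v_2 = N · v_3 = (0, -4, -1, -4)ᵀ.
Then v_1 = N · v_2 = (0, -1, 0, -1)ᵀ.

Sanity check: (A − (5)·I) v_1 = (0, 0, 0, 0)ᵀ = 0. ✓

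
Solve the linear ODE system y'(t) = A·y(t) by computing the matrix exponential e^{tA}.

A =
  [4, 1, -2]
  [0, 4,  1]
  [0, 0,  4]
e^{tA} =
  [exp(4*t), t*exp(4*t), t^2*exp(4*t)/2 - 2*t*exp(4*t)]
  [0, exp(4*t), t*exp(4*t)]
  [0, 0, exp(4*t)]

Strategy: write A = P · J · P⁻¹ where J is a Jordan canonical form, so e^{tA} = P · e^{tJ} · P⁻¹, and e^{tJ} can be computed block-by-block.

A has Jordan form
J =
  [4, 1, 0]
  [0, 4, 1]
  [0, 0, 4]
(up to reordering of blocks).

Per-block formulas:
  For a 3×3 Jordan block J_3(4): exp(t · J_3(4)) = e^(4t)·(I + t·N + (t^2/2)·N^2), where N is the 3×3 nilpotent shift.

After assembling e^{tJ} and conjugating by P, we get:

e^{tA} =
  [exp(4*t), t*exp(4*t), t^2*exp(4*t)/2 - 2*t*exp(4*t)]
  [0, exp(4*t), t*exp(4*t)]
  [0, 0, exp(4*t)]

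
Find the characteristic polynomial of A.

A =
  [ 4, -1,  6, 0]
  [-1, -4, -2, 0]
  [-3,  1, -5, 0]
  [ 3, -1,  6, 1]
x^4 + 4*x^3 - 2*x^2 - 12*x + 9

Expanding det(x·I − A) (e.g. by cofactor expansion or by noting that A is similar to its Jordan form J, which has the same characteristic polynomial as A) gives
  χ_A(x) = x^4 + 4*x^3 - 2*x^2 - 12*x + 9
which factors as (x - 1)^2*(x + 3)^2. The eigenvalues (with algebraic multiplicities) are λ = -3 with multiplicity 2, λ = 1 with multiplicity 2.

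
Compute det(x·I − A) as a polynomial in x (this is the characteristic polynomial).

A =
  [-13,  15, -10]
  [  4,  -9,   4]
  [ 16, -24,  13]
x^3 + 9*x^2 + 27*x + 27

Expanding det(x·I − A) (e.g. by cofactor expansion or by noting that A is similar to its Jordan form J, which has the same characteristic polynomial as A) gives
  χ_A(x) = x^3 + 9*x^2 + 27*x + 27
which factors as (x + 3)^3. The eigenvalues (with algebraic multiplicities) are λ = -3 with multiplicity 3.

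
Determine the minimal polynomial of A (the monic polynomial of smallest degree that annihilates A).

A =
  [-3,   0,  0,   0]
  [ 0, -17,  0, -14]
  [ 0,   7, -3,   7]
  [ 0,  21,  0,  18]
x^2 - x - 12

The characteristic polynomial is χ_A(x) = (x - 4)*(x + 3)^3, so the eigenvalues are known. The minimal polynomial is
  m_A(x) = Π_λ (x − λ)^{k_λ}
where k_λ is the size of the *largest* Jordan block for λ (equivalently, the smallest k with (A − λI)^k v = 0 for every generalised eigenvector v of λ).

  λ = -3: largest Jordan block has size 1, contributing (x + 3)
  λ = 4: largest Jordan block has size 1, contributing (x − 4)

So m_A(x) = (x - 4)*(x + 3) = x^2 - x - 12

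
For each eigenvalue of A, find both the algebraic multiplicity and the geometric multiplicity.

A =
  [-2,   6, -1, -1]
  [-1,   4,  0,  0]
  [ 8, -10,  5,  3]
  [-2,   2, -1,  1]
λ = 2: alg = 4, geom = 2

Step 1 — factor the characteristic polynomial to read off the algebraic multiplicities:
  χ_A(x) = (x - 2)^4

Step 2 — compute geometric multiplicities via the rank-nullity identity g(λ) = n − rank(A − λI):
  rank(A − (2)·I) = 2, so dim ker(A − (2)·I) = n − 2 = 2

Summary:
  λ = 2: algebraic multiplicity = 4, geometric multiplicity = 2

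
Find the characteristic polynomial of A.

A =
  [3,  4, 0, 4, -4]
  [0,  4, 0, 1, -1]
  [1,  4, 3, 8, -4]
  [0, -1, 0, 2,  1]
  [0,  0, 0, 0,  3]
x^5 - 15*x^4 + 90*x^3 - 270*x^2 + 405*x - 243

Expanding det(x·I − A) (e.g. by cofactor expansion or by noting that A is similar to its Jordan form J, which has the same characteristic polynomial as A) gives
  χ_A(x) = x^5 - 15*x^4 + 90*x^3 - 270*x^2 + 405*x - 243
which factors as (x - 3)^5. The eigenvalues (with algebraic multiplicities) are λ = 3 with multiplicity 5.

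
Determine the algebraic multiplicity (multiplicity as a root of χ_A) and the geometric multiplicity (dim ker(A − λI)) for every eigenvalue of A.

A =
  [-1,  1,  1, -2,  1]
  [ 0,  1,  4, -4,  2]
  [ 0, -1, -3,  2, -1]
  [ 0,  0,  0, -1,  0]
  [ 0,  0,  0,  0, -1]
λ = -1: alg = 5, geom = 3

Step 1 — factor the characteristic polynomial to read off the algebraic multiplicities:
  χ_A(x) = (x + 1)^5

Step 2 — compute geometric multiplicities via the rank-nullity identity g(λ) = n − rank(A − λI):
  rank(A − (-1)·I) = 2, so dim ker(A − (-1)·I) = n − 2 = 3

Summary:
  λ = -1: algebraic multiplicity = 5, geometric multiplicity = 3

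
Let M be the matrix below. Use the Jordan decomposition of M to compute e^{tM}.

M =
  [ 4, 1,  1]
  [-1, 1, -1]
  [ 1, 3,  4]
e^{tM} =
  [t^2*exp(3*t)/2 + t*exp(3*t) + exp(3*t), t^2*exp(3*t) + t*exp(3*t), t^2*exp(3*t)/2 + t*exp(3*t)]
  [-t*exp(3*t), -2*t*exp(3*t) + exp(3*t), -t*exp(3*t)]
  [-t^2*exp(3*t)/2 + t*exp(3*t), -t^2*exp(3*t) + 3*t*exp(3*t), -t^2*exp(3*t)/2 + t*exp(3*t) + exp(3*t)]

Strategy: write M = P · J · P⁻¹ where J is a Jordan canonical form, so e^{tM} = P · e^{tJ} · P⁻¹, and e^{tJ} can be computed block-by-block.

M has Jordan form
J =
  [3, 1, 0]
  [0, 3, 1]
  [0, 0, 3]
(up to reordering of blocks).

Per-block formulas:
  For a 3×3 Jordan block J_3(3): exp(t · J_3(3)) = e^(3t)·(I + t·N + (t^2/2)·N^2), where N is the 3×3 nilpotent shift.

After assembling e^{tJ} and conjugating by P, we get:

e^{tM} =
  [t^2*exp(3*t)/2 + t*exp(3*t) + exp(3*t), t^2*exp(3*t) + t*exp(3*t), t^2*exp(3*t)/2 + t*exp(3*t)]
  [-t*exp(3*t), -2*t*exp(3*t) + exp(3*t), -t*exp(3*t)]
  [-t^2*exp(3*t)/2 + t*exp(3*t), -t^2*exp(3*t) + 3*t*exp(3*t), -t^2*exp(3*t)/2 + t*exp(3*t) + exp(3*t)]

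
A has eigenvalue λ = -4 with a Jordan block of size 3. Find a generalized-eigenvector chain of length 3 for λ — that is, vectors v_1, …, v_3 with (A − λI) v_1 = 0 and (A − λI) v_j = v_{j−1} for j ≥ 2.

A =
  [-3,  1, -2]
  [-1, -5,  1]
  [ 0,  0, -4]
A Jordan chain for λ = -4 of length 3:
v_1 = (-1, 1, 0)ᵀ
v_2 = (-2, 1, 0)ᵀ
v_3 = (0, 0, 1)ᵀ

Let N = A − (-4)·I. We want v_3 with N^3 v_3 = 0 but N^2 v_3 ≠ 0; then v_{j-1} := N · v_j for j = 3, …, 2.

Pick v_3 = (0, 0, 1)ᵀ.
Then v_2 = N · v_3 = (-2, 1, 0)ᵀ.
Then v_1 = N · v_2 = (-1, 1, 0)ᵀ.

Sanity check: (A − (-4)·I) v_1 = (0, 0, 0)ᵀ = 0. ✓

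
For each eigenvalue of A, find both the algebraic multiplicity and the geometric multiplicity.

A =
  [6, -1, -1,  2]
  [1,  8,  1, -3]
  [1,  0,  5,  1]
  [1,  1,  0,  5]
λ = 6: alg = 4, geom = 2

Step 1 — factor the characteristic polynomial to read off the algebraic multiplicities:
  χ_A(x) = (x - 6)^4

Step 2 — compute geometric multiplicities via the rank-nullity identity g(λ) = n − rank(A − λI):
  rank(A − (6)·I) = 2, so dim ker(A − (6)·I) = n − 2 = 2

Summary:
  λ = 6: algebraic multiplicity = 4, geometric multiplicity = 2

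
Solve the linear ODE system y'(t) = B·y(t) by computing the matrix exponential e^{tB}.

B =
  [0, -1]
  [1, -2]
e^{tB} =
  [t*exp(-t) + exp(-t), -t*exp(-t)]
  [t*exp(-t), -t*exp(-t) + exp(-t)]

Strategy: write B = P · J · P⁻¹ where J is a Jordan canonical form, so e^{tB} = P · e^{tJ} · P⁻¹, and e^{tJ} can be computed block-by-block.

B has Jordan form
J =
  [-1,  1]
  [ 0, -1]
(up to reordering of blocks).

Per-block formulas:
  For a 2×2 Jordan block J_2(-1): exp(t · J_2(-1)) = e^(-1t)·(I + t·N), where N is the 2×2 nilpotent shift.

After assembling e^{tJ} and conjugating by P, we get:

e^{tB} =
  [t*exp(-t) + exp(-t), -t*exp(-t)]
  [t*exp(-t), -t*exp(-t) + exp(-t)]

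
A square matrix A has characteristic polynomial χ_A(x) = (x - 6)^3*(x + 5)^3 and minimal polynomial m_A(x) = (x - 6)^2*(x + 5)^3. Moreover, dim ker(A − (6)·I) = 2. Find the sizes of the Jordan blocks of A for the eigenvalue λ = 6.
Block sizes for λ = 6: [2, 1]

Step 1 — from the characteristic polynomial, algebraic multiplicity of λ = 6 is 3. From dim ker(A − (6)·I) = 2, there are exactly 2 Jordan blocks for λ = 6.
Step 2 — from the minimal polynomial, the factor (x − 6)^2 tells us the largest block for λ = 6 has size 2.
Step 3 — with total size 3, 2 blocks, and largest block 2, the block sizes (in nonincreasing order) are [2, 1].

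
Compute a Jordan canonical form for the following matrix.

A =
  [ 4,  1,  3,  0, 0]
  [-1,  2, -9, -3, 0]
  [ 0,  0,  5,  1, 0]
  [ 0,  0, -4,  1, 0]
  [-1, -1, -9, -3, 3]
J_2(3) ⊕ J_2(3) ⊕ J_1(3)

The characteristic polynomial is
  det(x·I − A) = x^5 - 15*x^4 + 90*x^3 - 270*x^2 + 405*x - 243 = (x - 3)^5

Eigenvalues and multiplicities (the geometric multiplicity of λ is n − rank(A − λI), which equals the number of Jordan blocks for λ):
  λ = 3: algebraic multiplicity = 5, geometric multiplicity = 3

Determining the block sizes for each eigenvalue:
  λ = 3: with am = 5 and gm = 3, the partition is not yet determined (e.g. several partitions of 5 into 3 parts exist). Let N = A − (3)·I. Computing rank(N^1) = 2, rank(N^2) = 0; the number of blocks of size ≥ j is rank(N^{j−1}) − rank(N^j), giving [3, 2]. So we have 2 block(s) of size 2, 1 block(s) of size 1 → block sizes [2, 2, 1]

Assembling the blocks gives a Jordan form
J =
  [3, 1, 0, 0, 0]
  [0, 3, 0, 0, 0]
  [0, 0, 3, 1, 0]
  [0, 0, 0, 3, 0]
  [0, 0, 0, 0, 3]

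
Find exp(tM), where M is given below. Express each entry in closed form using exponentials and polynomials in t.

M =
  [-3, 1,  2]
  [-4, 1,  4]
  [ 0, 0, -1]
e^{tM} =
  [-2*t*exp(-t) + exp(-t), t*exp(-t), 2*t*exp(-t)]
  [-4*t*exp(-t), 2*t*exp(-t) + exp(-t), 4*t*exp(-t)]
  [0, 0, exp(-t)]

Strategy: write M = P · J · P⁻¹ where J is a Jordan canonical form, so e^{tM} = P · e^{tJ} · P⁻¹, and e^{tJ} can be computed block-by-block.

M has Jordan form
J =
  [-1,  1,  0]
  [ 0, -1,  0]
  [ 0,  0, -1]
(up to reordering of blocks).

Per-block formulas:
  For a 2×2 Jordan block J_2(-1): exp(t · J_2(-1)) = e^(-1t)·(I + t·N), where N is the 2×2 nilpotent shift.
  For a 1×1 block at λ = -1: exp(t · [-1]) = [e^(-1t)].

After assembling e^{tJ} and conjugating by P, we get:

e^{tM} =
  [-2*t*exp(-t) + exp(-t), t*exp(-t), 2*t*exp(-t)]
  [-4*t*exp(-t), 2*t*exp(-t) + exp(-t), 4*t*exp(-t)]
  [0, 0, exp(-t)]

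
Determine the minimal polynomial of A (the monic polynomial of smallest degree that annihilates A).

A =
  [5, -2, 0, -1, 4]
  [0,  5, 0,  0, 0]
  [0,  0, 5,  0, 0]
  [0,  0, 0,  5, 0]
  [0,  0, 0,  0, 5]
x^2 - 10*x + 25

The characteristic polynomial is χ_A(x) = (x - 5)^5, so the eigenvalues are known. The minimal polynomial is
  m_A(x) = Π_λ (x − λ)^{k_λ}
where k_λ is the size of the *largest* Jordan block for λ (equivalently, the smallest k with (A − λI)^k v = 0 for every generalised eigenvector v of λ).

  λ = 5: largest Jordan block has size 2, contributing (x − 5)^2

So m_A(x) = (x - 5)^2 = x^2 - 10*x + 25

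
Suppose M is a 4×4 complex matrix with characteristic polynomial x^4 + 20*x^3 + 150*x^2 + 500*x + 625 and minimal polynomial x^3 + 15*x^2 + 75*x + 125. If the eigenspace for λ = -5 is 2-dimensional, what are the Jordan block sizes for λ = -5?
Block sizes for λ = -5: [3, 1]

Step 1 — from the characteristic polynomial, algebraic multiplicity of λ = -5 is 4. From dim ker(M − (-5)·I) = 2, there are exactly 2 Jordan blocks for λ = -5.
Step 2 — from the minimal polynomial, the factor (x + 5)^3 tells us the largest block for λ = -5 has size 3.
Step 3 — with total size 4, 2 blocks, and largest block 3, the block sizes (in nonincreasing order) are [3, 1].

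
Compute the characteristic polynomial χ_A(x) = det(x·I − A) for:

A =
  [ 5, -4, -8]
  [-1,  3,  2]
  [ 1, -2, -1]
x^3 - 7*x^2 + 15*x - 9

Expanding det(x·I − A) (e.g. by cofactor expansion or by noting that A is similar to its Jordan form J, which has the same characteristic polynomial as A) gives
  χ_A(x) = x^3 - 7*x^2 + 15*x - 9
which factors as (x - 3)^2*(x - 1). The eigenvalues (with algebraic multiplicities) are λ = 1 with multiplicity 1, λ = 3 with multiplicity 2.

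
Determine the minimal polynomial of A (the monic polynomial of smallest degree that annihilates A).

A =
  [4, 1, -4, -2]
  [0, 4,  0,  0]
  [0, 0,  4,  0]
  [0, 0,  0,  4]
x^2 - 8*x + 16

The characteristic polynomial is χ_A(x) = (x - 4)^4, so the eigenvalues are known. The minimal polynomial is
  m_A(x) = Π_λ (x − λ)^{k_λ}
where k_λ is the size of the *largest* Jordan block for λ (equivalently, the smallest k with (A − λI)^k v = 0 for every generalised eigenvector v of λ).

  λ = 4: largest Jordan block has size 2, contributing (x − 4)^2

So m_A(x) = (x - 4)^2 = x^2 - 8*x + 16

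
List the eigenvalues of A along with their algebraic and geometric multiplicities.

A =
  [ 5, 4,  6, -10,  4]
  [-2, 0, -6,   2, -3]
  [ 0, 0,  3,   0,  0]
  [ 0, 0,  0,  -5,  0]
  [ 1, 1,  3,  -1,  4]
λ = -5: alg = 1, geom = 1; λ = 3: alg = 4, geom = 2

Step 1 — factor the characteristic polynomial to read off the algebraic multiplicities:
  χ_A(x) = (x - 3)^4*(x + 5)

Step 2 — compute geometric multiplicities via the rank-nullity identity g(λ) = n − rank(A − λI):
  rank(A − (-5)·I) = 4, so dim ker(A − (-5)·I) = n − 4 = 1
  rank(A − (3)·I) = 3, so dim ker(A − (3)·I) = n − 3 = 2

Summary:
  λ = -5: algebraic multiplicity = 1, geometric multiplicity = 1
  λ = 3: algebraic multiplicity = 4, geometric multiplicity = 2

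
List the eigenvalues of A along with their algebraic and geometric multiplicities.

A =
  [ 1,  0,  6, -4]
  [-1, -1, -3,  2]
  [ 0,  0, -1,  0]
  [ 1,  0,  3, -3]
λ = -1: alg = 4, geom = 3

Step 1 — factor the characteristic polynomial to read off the algebraic multiplicities:
  χ_A(x) = (x + 1)^4

Step 2 — compute geometric multiplicities via the rank-nullity identity g(λ) = n − rank(A − λI):
  rank(A − (-1)·I) = 1, so dim ker(A − (-1)·I) = n − 1 = 3

Summary:
  λ = -1: algebraic multiplicity = 4, geometric multiplicity = 3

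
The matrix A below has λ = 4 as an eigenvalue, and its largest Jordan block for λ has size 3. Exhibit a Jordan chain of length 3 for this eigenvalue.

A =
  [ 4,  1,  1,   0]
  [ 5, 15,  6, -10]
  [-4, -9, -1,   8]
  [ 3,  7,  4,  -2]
A Jordan chain for λ = 4 of length 3:
v_1 = (1, 1, -1, 1)ᵀ
v_2 = (0, 5, -4, 3)ᵀ
v_3 = (1, 0, 0, 0)ᵀ

Let N = A − (4)·I. We want v_3 with N^3 v_3 = 0 but N^2 v_3 ≠ 0; then v_{j-1} := N · v_j for j = 3, …, 2.

Pick v_3 = (1, 0, 0, 0)ᵀ.
Then v_2 = N · v_3 = (0, 5, -4, 3)ᵀ.
Then v_1 = N · v_2 = (1, 1, -1, 1)ᵀ.

Sanity check: (A − (4)·I) v_1 = (0, 0, 0, 0)ᵀ = 0. ✓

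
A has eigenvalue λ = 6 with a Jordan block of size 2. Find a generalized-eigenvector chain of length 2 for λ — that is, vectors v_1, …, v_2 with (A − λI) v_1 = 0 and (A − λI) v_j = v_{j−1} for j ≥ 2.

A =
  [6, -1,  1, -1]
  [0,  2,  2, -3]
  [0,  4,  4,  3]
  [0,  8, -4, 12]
A Jordan chain for λ = 6 of length 2:
v_1 = (-1, -4, 4, 8)ᵀ
v_2 = (0, 1, 0, 0)ᵀ

Let N = A − (6)·I. We want v_2 with N^2 v_2 = 0 but N^1 v_2 ≠ 0; then v_{j-1} := N · v_j for j = 2, …, 2.

Pick v_2 = (0, 1, 0, 0)ᵀ.
Then v_1 = N · v_2 = (-1, -4, 4, 8)ᵀ.

Sanity check: (A − (6)·I) v_1 = (0, 0, 0, 0)ᵀ = 0. ✓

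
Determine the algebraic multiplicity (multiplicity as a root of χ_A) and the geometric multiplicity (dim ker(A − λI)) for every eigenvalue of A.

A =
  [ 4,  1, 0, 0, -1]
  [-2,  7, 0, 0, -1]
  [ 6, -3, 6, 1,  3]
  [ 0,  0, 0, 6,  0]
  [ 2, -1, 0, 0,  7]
λ = 6: alg = 5, geom = 3

Step 1 — factor the characteristic polynomial to read off the algebraic multiplicities:
  χ_A(x) = (x - 6)^5

Step 2 — compute geometric multiplicities via the rank-nullity identity g(λ) = n − rank(A − λI):
  rank(A − (6)·I) = 2, so dim ker(A − (6)·I) = n − 2 = 3

Summary:
  λ = 6: algebraic multiplicity = 5, geometric multiplicity = 3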